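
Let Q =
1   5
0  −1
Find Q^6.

Q² = I (check: tr Q = 0 and det Q = −1), so Q^6 = I since 6 is even.

[[1, 0], [0, 1]]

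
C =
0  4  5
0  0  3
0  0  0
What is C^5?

C is strictly triangular, hence nilpotent: C^3 = 0, so C^5 = 0.

[[0, 0, 0], [0, 0, 0], [0, 0, 0]]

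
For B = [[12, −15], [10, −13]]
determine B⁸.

tr B = −1 and det B = −6, so the characteristic polynomial is λ² − (−1)λ + (−6) with roots 2 and −3.
Eigenvectors give P = [[3, 1], [2, 1]] with P⁻¹ = [[1, −1], [−2, 3]], and B = P·diag(2, −3)·P⁻¹.
Then B⁸ = P·diag(256, 6561)·P⁻¹ = [[768, 6561], [512, 6561]] · [[1, −1], [−2, 3]] = [[−12354, 18915], [−12610, 19171]].

[[−12354, 18915], [−12610, 19171]]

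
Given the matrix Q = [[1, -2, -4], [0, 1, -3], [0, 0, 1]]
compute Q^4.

Q = I + N where N = [[0, -2, -4], [0, 0, -3], [0, 0, 0]] is strictly upper-triangular, so N^3 = 0.
(I + N)^4 = I + 4·N + 6·N^2 = [[1, -8, 20], [0, 1, -12], [0, 0, 1]].

[[1, -8, 20], [0, 1, -12], [0, 0, 1]]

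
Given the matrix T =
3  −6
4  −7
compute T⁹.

[[39363, −59046], [39364, −59047]]

tr T = −4 and det T = 3, so the characteristic polynomial is λ² − (−4)λ + (3) with roots −1 and −3.
Eigenvectors give P = [[−3, 1], [−2, 1]] with P⁻¹ = [[−1, 1], [−2, 3]], and T = P·diag(−1, −3)·P⁻¹.
Then T⁹ = P·diag(−1, −19683)·P⁻¹ = [[3, −19683], [2, −19683]] · [[−1, 1], [−2, 3]] = [[39363, −59046], [39364, −59047]].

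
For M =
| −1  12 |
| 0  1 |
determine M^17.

M² = I (check: tr M = 0 and det M = −1), so M^17 = M since 17 is odd.

[[−1, 12], [0, 1]]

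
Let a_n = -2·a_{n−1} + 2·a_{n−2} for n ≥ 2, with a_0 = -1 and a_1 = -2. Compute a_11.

-23168

With companion matrix B = [[-2, 2], [1, 0]], [a_n, a_{n−1}]ᵀ = B·[a_{n−1}, a_{n−2}]ᵀ, so [a_11, a_10]ᵀ = B^10·[a_1, a_0]ᵀ.
B^10 = [[18272, -13376], [-6688, 4896]], giving [a_11, a_10]ᵀ = [[-23168], [8480]].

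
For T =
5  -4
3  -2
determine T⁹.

tr T = 3 and det T = 2, so the characteristic polynomial is λ² − (3)λ + (2) with roots 1 and 2.
Eigenvectors give P = [[1, 4], [1, 3]] with P⁻¹ = [[-3, 4], [1, -1]], and T = P·diag(1, 2)·P⁻¹.
Then T⁹ = P·diag(1, 512)·P⁻¹ = [[1, 2048], [1, 1536]] · [[-3, 4], [1, -1]] = [[2045, -2044], [1533, -1532]].

[[2045, -2044], [1533, -1532]]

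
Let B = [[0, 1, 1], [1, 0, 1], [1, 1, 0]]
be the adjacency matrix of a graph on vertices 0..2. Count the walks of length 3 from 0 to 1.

3

The number of length-3 walks from vertex 0 to vertex 1 is entry (0,1) of B³, where B is the adjacency matrix.
B² = [[2, 1, 1], [1, 2, 1], [1, 1, 2]]
B³ = [[2, 3, 3], [3, 2, 3], [3, 3, 2]]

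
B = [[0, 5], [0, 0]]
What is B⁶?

B is strictly triangular, hence nilpotent: B² = 0, so B⁶ = 0.

[[0, 0], [0, 0]]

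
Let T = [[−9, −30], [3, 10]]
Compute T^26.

[[−9, −30], [3, 10]]

T² = T (a projection; rank 1, trace 1), so T^26 = T.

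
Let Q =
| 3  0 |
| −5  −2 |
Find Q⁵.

[[243, 0], [−275, −32]]

tr Q = 1 and det Q = −6, so the characteristic polynomial is λ² − (1)λ + (−6) with roots 3 and −2.
Eigenvectors give P = [[−1, 0], [1, 1]] with P⁻¹ = [[−1, 0], [1, 1]], and Q = P·diag(3, −2)·P⁻¹.
Then Q⁵ = P·diag(243, −32)·P⁻¹ = [[−243, 0], [243, −32]] · [[−1, 0], [1, 1]] = [[243, 0], [−275, −32]].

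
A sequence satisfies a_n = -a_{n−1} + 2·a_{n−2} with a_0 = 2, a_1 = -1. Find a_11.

With companion matrix Q = [[-1, 2], [1, 0]], [a_n, a_{n−1}]ᵀ = Q·[a_{n−1}, a_{n−2}]ᵀ, so [a_11, a_10]ᵀ = Q¹⁰·[a_1, a_0]ᵀ.
Q¹⁰ = [[683, -682], [-341, 342]], giving [a_11, a_10]ᵀ = [[-2047], [1025]].

-2047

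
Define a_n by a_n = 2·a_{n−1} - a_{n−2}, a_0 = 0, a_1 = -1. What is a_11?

-11

With companion matrix M = [[2, -1], [1, 0]], [a_n, a_{n−1}]ᵀ = M·[a_{n−1}, a_{n−2}]ᵀ, so [a_11, a_10]ᵀ = M¹⁰·[a_1, a_0]ᵀ.
M¹⁰ = [[11, -10], [10, -9]], giving [a_11, a_10]ᵀ = [[-11], [-10]].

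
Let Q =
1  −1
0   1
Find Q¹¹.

Q = I + N where N = [[0, −1], [0, 0]] is strictly upper-triangular, so N² = 0.
(I + N)¹¹ = I + 11·N = [[1, −11], [0, 1]].

[[1, −11], [0, 1]]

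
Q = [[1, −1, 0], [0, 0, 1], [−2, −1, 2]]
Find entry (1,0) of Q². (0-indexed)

−2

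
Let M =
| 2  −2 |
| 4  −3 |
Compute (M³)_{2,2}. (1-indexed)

5

M² = [[−4, 2], [−4, 1]]
M³ = [[0, 2], [−4, 5]]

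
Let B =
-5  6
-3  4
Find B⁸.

[[511, -510], [255, -254]]

tr B = -1 and det B = -2, so the characteristic polynomial is λ² − (-1)λ + (-2) with roots 1 and -2.
Eigenvectors give P = [[-1, 2], [-1, 1]] with P⁻¹ = [[1, -2], [1, -1]], and B = P·diag(1, -2)·P⁻¹.
Then B⁸ = P·diag(1, 256)·P⁻¹ = [[-1, 512], [-1, 256]] · [[1, -2], [1, -1]] = [[511, -510], [255, -254]].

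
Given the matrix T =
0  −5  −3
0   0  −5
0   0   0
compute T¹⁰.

T is strictly triangular, hence nilpotent: T³ = 0, so T¹⁰ = 0.

[[0, 0, 0], [0, 0, 0], [0, 0, 0]]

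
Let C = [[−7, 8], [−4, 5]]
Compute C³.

[[−55, 56], [−28, 29]]

tr C = −2 and det C = −3, so the characteristic polynomial is λ² − (−2)λ + (−3) with roots 1 and −3.
Eigenvectors give P = [[1, 2], [1, 1]] with P⁻¹ = [[−1, 2], [1, −1]], and C = P·diag(1, −3)·P⁻¹.
Then C³ = P·diag(1, −27)·P⁻¹ = [[1, −54], [1, −27]] · [[−1, 2], [1, −1]] = [[−55, 56], [−28, 29]].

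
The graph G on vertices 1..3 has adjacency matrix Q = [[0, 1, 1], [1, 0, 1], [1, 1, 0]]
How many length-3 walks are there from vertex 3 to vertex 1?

The number of length-3 walks from vertex 3 to vertex 1 is entry (3,1) of Q³, where Q is the adjacency matrix.
Q² = [[2, 1, 1], [1, 2, 1], [1, 1, 2]]
Q³ = [[2, 3, 3], [3, 2, 3], [3, 3, 2]]

3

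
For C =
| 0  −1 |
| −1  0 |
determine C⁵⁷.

[[0, −1], [−1, 0]]

C² = I (check: tr C = 0 and det C = −1), so C⁵⁷ = C since 57 is odd.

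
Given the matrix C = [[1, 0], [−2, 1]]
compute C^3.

[[1, 0], [−6, 1]]

C = I + N where N = [[0, 0], [−2, 0]] is strictly lower-triangular, so N^2 = 0.
(I + N)^3 = I + 3·N = [[1, 0], [−6, 1]].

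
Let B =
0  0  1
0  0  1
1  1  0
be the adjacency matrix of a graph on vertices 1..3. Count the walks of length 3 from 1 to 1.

The number of length-3 walks from vertex 1 to vertex 1 is entry (1,1) of B³, where B is the adjacency matrix.
B² = [[1, 1, 0], [1, 1, 0], [0, 0, 2]]
B³ = [[0, 0, 2], [0, 0, 2], [2, 2, 0]]

0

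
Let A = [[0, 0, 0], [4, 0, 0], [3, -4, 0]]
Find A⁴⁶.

A is strictly triangular, hence nilpotent: A³ = 0, so A⁴⁶ = 0.

[[0, 0, 0], [0, 0, 0], [0, 0, 0]]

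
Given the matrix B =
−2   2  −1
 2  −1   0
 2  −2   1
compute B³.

B² = [[6, −4, 1], [−6, 5, −2], [−6, 4, −1]]
B³ = [[−18, 14, −5], [18, −13, 4], [18, −14, 5]]

[[−18, 14, −5], [18, −13, 4], [18, −14, 5]]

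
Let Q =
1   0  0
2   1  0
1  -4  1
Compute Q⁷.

Q = I + N where N = [[0, 0, 0], [2, 0, 0], [1, -4, 0]] is strictly lower-triangular, so N³ = 0.
(I + N)⁷ = I + 7·N + 21·N² = [[1, 0, 0], [14, 1, 0], [-161, -28, 1]].

[[1, 0, 0], [14, 1, 0], [-161, -28, 1]]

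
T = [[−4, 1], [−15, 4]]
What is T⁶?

T² = I (check: tr T = 0 and det T = −1), so T⁶ = I since 6 is even.

[[1, 0], [0, 1]]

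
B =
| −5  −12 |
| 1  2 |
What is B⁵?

[[−125, −372], [31, 92]]

tr B = −3 and det B = 2, so the characteristic polynomial is λ² − (−3)λ + (2) with roots −1 and −2.
Eigenvectors give P = [[3, 4], [−1, −1]] with P⁻¹ = [[−1, −4], [1, 3]], and B = P·diag(−1, −2)·P⁻¹.
Then B⁵ = P·diag(−1, −32)·P⁻¹ = [[−3, −128], [1, 32]] · [[−1, −4], [1, 3]] = [[−125, −372], [31, 92]].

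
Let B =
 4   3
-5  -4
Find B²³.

B² = I (check: tr B = 0 and det B = -1), so B²³ = B since 23 is odd.

[[4, 3], [-5, -4]]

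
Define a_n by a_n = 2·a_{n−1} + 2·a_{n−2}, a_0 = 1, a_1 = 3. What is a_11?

68192

With companion matrix Q = [[2, 2], [1, 0]], [a_n, a_{n−1}]ᵀ = Q·[a_{n−1}, a_{n−2}]ᵀ, so [a_11, a_10]ᵀ = Q¹⁰·[a_1, a_0]ᵀ.
Q¹⁰ = [[18272, 13376], [6688, 4896]], giving [a_11, a_10]ᵀ = [[68192], [24960]].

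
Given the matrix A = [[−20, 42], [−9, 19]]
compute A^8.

tr A = −1 and det A = −2, so the characteristic polynomial is λ² − (−1)λ + (−2) with roots −2 and 1.
Eigenvectors give P = [[7, 2], [3, 1]] with P⁻¹ = [[1, −2], [−3, 7]], and A = P·diag(−2, 1)·P⁻¹.
Then A^8 = P·diag(256, 1)·P⁻¹ = [[1792, 2], [768, 1]] · [[1, −2], [−3, 7]] = [[1786, −3570], [765, −1529]].

[[1786, −3570], [765, −1529]]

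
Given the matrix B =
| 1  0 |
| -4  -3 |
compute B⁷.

[[1, 0], [-2188, -2187]]

tr B = -2 and det B = -3, so the characteristic polynomial is λ² − (-2)λ + (-3) with roots 1 and -3.
Eigenvectors give P = [[-1, 0], [1, -1]] with P⁻¹ = [[-1, 0], [-1, -1]], and B = P·diag(1, -3)·P⁻¹.
Then B⁷ = P·diag(1, -2187)·P⁻¹ = [[-1, 0], [1, 2187]] · [[-1, 0], [-1, -1]] = [[1, 0], [-2188, -2187]].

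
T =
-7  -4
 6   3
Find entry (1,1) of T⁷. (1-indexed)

tr T = -4 and det T = 3, so the characteristic polynomial is λ² − (-4)λ + (3) with roots -3 and -1.
Eigenvectors give P = [[1, -2], [-1, 3]] with P⁻¹ = [[3, 2], [1, 1]], and T = P·diag(-3, -1)·P⁻¹.
Then T⁷ = P·diag(-2187, -1)·P⁻¹ = [[-2187, 2], [2187, -3]] · [[3, 2], [1, 1]] = [[-6559, -4372], [6558, 4371]].

-6559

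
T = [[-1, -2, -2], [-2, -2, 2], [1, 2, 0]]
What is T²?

[[3, 2, -2], [8, 12, 0], [-5, -6, 2]]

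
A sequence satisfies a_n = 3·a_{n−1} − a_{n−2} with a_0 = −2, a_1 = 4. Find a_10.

32228

With companion matrix T = [[3, −1], [1, 0]], [a_n, a_{n−1}]ᵀ = T·[a_{n−1}, a_{n−2}]ᵀ, so [a_10, a_9]ᵀ = T⁹·[a_1, a_0]ᵀ.
T⁹ = [[6765, −2584], [2584, −987]], giving [a_10, a_9]ᵀ = [[32228], [12310]].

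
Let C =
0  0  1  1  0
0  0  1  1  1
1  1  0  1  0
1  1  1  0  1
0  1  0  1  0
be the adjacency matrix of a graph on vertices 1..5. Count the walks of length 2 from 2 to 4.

2

The number of length-2 walks from vertex 2 to vertex 4 is entry (2,4) of C², where C is the adjacency matrix.
C² = [[2, 2, 1, 1, 1], [2, 3, 1, 2, 1], [1, 1, 3, 2, 2], [1, 2, 2, 4, 1], [1, 1, 2, 1, 2]]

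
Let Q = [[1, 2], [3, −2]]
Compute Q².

[[7, −2], [−3, 10]]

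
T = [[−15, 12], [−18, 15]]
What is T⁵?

tr T = 0 and det T = −9, so the characteristic polynomial is λ² − (0)λ + (−9) with roots 3 and −3.
Eigenvectors give P = [[−2, 1], [−3, 1]] with P⁻¹ = [[1, −1], [3, −2]], and T = P·diag(3, −3)·P⁻¹.
Then T⁵ = P·diag(243, −243)·P⁻¹ = [[−486, −243], [−729, −243]] · [[1, −1], [3, −2]] = [[−1215, 972], [−1458, 1215]].

[[−1215, 972], [−1458, 1215]]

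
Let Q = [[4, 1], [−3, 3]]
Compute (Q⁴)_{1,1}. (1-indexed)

Q² = [[13, 7], [−21, 6]]
Q³ = [[31, 34], [−102, −3]]
Q⁴ = [[22, 133], [−399, −111]]

22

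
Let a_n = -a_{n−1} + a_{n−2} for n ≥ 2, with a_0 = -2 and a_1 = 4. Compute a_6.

With companion matrix C = [[-1, 1], [1, 0]], [a_n, a_{n−1}]ᵀ = C·[a_{n−1}, a_{n−2}]ᵀ, so [a_6, a_5]ᵀ = C^5·[a_1, a_0]ᵀ.
C^5 = [[-8, 5], [5, -3]], giving [a_6, a_5]ᵀ = [[-42], [26]].

-42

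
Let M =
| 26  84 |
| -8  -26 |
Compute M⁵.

[[416, 1344], [-128, -416]]

tr M = 0 and det M = -4, so the characteristic polynomial is λ² − (0)λ + (-4) with roots 2 and -2.
Eigenvectors give P = [[7, -3], [-2, 1]] with P⁻¹ = [[1, 3], [2, 7]], and M = P·diag(2, -2)·P⁻¹.
Then M⁵ = P·diag(32, -32)·P⁻¹ = [[224, 96], [-64, -32]] · [[1, 3], [2, 7]] = [[416, 1344], [-128, -416]].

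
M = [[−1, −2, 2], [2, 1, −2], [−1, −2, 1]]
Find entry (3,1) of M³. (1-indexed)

−3

M² = [[−5, −4, 4], [2, 1, 0], [−4, −2, 3]]
M³ = [[−7, −2, 2], [0, −3, 2], [−3, 0, −1]]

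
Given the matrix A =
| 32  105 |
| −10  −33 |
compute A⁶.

tr A = −1 and det A = −6, so the characteristic polynomial is λ² − (−1)λ + (−6) with roots −3 and 2.
Eigenvectors give P = [[−3, 7], [1, −2]] with P⁻¹ = [[2, 7], [1, 3]], and A = P·diag(−3, 2)·P⁻¹.
Then A⁶ = P·diag(729, 64)·P⁻¹ = [[−2187, 448], [729, −128]] · [[2, 7], [1, 3]] = [[−3926, −13965], [1330, 4719]].

[[−3926, −13965], [1330, 4719]]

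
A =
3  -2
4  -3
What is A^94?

[[1, 0], [0, 1]]

A² = I (check: tr A = 0 and det A = -1), so A^94 = I since 94 is even.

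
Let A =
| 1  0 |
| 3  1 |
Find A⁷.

[[1, 0], [21, 1]]

A = I + N where N = [[0, 0], [3, 0]] is strictly lower-triangular, so N² = 0.
(I + N)⁷ = I + 7·N = [[1, 0], [21, 1]].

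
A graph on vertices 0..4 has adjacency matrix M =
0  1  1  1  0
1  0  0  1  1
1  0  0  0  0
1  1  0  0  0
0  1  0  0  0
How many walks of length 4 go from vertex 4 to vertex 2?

1

The number of length-4 walks from vertex 4 to vertex 2 is entry (4,2) of M^4, where M is the adjacency matrix.
M^2 = [[3, 1, 0, 1, 1], [1, 3, 1, 1, 0], [0, 1, 1, 1, 0], [1, 1, 1, 2, 1], [1, 0, 0, 1, 1]]
M^3 = [[2, 5, 3, 4, 1], [5, 2, 1, 4, 3], [3, 1, 0, 1, 1], [4, 4, 1, 2, 1], [1, 3, 1, 1, 0]]
M^4 = [[12, 7, 2, 7, 5], [7, 12, 5, 7, 2], [2, 5, 3, 4, 1], [7, 7, 4, 8, 4], [5, 2, 1, 4, 3]]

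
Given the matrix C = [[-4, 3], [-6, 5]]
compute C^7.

[[-130, 129], [-258, 257]]

tr C = 1 and det C = -2, so the characteristic polynomial is λ² − (1)λ + (-2) with roots -1 and 2.
Eigenvectors give P = [[1, -1], [1, -2]] with P⁻¹ = [[2, -1], [1, -1]], and C = P·diag(-1, 2)·P⁻¹.
Then C^7 = P·diag(-1, 128)·P⁻¹ = [[-1, -128], [-1, -256]] · [[2, -1], [1, -1]] = [[-130, 129], [-258, 257]].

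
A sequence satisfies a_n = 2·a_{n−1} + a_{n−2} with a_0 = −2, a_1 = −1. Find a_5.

With companion matrix A = [[2, 1], [1, 0]], [a_n, a_{n−1}]ᵀ = A·[a_{n−1}, a_{n−2}]ᵀ, so [a_5, a_4]ᵀ = A⁴·[a_1, a_0]ᵀ.
A⁴ = [[29, 12], [12, 5]], giving [a_5, a_4]ᵀ = [[−53], [−22]].

−53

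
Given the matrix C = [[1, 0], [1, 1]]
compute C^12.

[[1, 0], [12, 1]]

C = I + N where N = [[0, 0], [1, 0]] is strictly lower-triangular, so N^2 = 0.
(I + N)^12 = I + 12·N = [[1, 0], [12, 1]].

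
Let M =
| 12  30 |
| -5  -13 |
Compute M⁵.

[[582, 1650], [-275, -793]]

tr M = -1 and det M = -6, so the characteristic polynomial is λ² − (-1)λ + (-6) with roots -3 and 2.
Eigenvectors give P = [[-2, 3], [1, -1]] with P⁻¹ = [[1, 3], [1, 2]], and M = P·diag(-3, 2)·P⁻¹.
Then M⁵ = P·diag(-243, 32)·P⁻¹ = [[486, 96], [-243, -32]] · [[1, 3], [1, 2]] = [[582, 1650], [-275, -793]].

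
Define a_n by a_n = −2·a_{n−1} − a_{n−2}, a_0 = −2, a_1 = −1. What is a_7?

−19

With companion matrix Q = [[−2, −1], [1, 0]], [a_n, a_{n−1}]ᵀ = Q·[a_{n−1}, a_{n−2}]ᵀ, so [a_7, a_6]ᵀ = Q^6·[a_1, a_0]ᵀ.
Q^6 = [[7, 6], [−6, −5]], giving [a_7, a_6]ᵀ = [[−19], [16]].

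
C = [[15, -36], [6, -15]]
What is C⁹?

tr C = 0 and det C = -9, so the characteristic polynomial is λ² − (0)λ + (-9) with roots 3 and -3.
Eigenvectors give P = [[3, -2], [1, -1]] with P⁻¹ = [[1, -2], [1, -3]], and C = P·diag(3, -3)·P⁻¹.
Then C⁹ = P·diag(19683, -19683)·P⁻¹ = [[59049, 39366], [19683, 19683]] · [[1, -2], [1, -3]] = [[98415, -236196], [39366, -98415]].

[[98415, -236196], [39366, -98415]]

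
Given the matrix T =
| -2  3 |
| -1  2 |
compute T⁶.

[[1, 0], [0, 1]]

T² = I (check: tr T = 0 and det T = -1), so T⁶ = I since 6 is even.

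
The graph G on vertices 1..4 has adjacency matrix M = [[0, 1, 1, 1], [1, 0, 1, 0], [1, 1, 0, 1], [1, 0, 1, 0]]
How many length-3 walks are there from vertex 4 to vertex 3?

The number of length-3 walks from vertex 4 to vertex 3 is entry (4,3) of M^3, where M is the adjacency matrix.
M^2 = [[3, 1, 2, 1], [1, 2, 1, 2], [2, 1, 3, 1], [1, 2, 1, 2]]
M^3 = [[4, 5, 5, 5], [5, 2, 5, 2], [5, 5, 4, 5], [5, 2, 5, 2]]

5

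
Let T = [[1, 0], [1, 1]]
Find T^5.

[[1, 0], [5, 1]]

T = I + N where N = [[0, 0], [1, 0]] is strictly lower-triangular, so N^2 = 0.
(I + N)^5 = I + 5·N = [[1, 0], [5, 1]].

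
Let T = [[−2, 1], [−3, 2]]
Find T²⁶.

[[1, 0], [0, 1]]

T² = I (check: tr T = 0 and det T = −1), so T²⁶ = I since 26 is even.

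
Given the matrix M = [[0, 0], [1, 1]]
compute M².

M² = M (a projection; rank 1, trace 1), so M² = M.

[[0, 0], [1, 1]]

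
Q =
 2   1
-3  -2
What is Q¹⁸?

Q² = I (check: tr Q = 0 and det Q = -1), so Q¹⁸ = I since 18 is even.

[[1, 0], [0, 1]]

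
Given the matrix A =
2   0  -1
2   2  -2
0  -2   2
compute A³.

[[12, 12, -16], [32, 36, -44], [-24, -32, 36]]

A² = [[4, 2, -4], [8, 8, -10], [-4, -8, 8]]
A³ = [[12, 12, -16], [32, 36, -44], [-24, -32, 36]]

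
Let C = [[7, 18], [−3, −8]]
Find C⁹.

[[1027, 3078], [−513, −1538]]

tr C = −1 and det C = −2, so the characteristic polynomial is λ² − (−1)λ + (−2) with roots 1 and −2.
Eigenvectors give P = [[3, 2], [−1, −1]] with P⁻¹ = [[1, 2], [−1, −3]], and C = P·diag(1, −2)·P⁻¹.
Then C⁹ = P·diag(1, −512)·P⁻¹ = [[3, −1024], [−1, 512]] · [[1, 2], [−1, −3]] = [[1027, 3078], [−513, −1538]].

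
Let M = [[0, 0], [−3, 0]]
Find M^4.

M is strictly triangular, hence nilpotent: M^2 = 0, so M^4 = 0.

[[0, 0], [0, 0]]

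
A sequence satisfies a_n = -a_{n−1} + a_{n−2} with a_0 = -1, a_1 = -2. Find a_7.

With companion matrix T = [[-1, 1], [1, 0]], [a_n, a_{n−1}]ᵀ = T·[a_{n−1}, a_{n−2}]ᵀ, so [a_7, a_6]ᵀ = T⁶·[a_1, a_0]ᵀ.
T⁶ = [[13, -8], [-8, 5]], giving [a_7, a_6]ᵀ = [[-18], [11]].

-18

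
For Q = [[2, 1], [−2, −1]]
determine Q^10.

Q² = Q (a projection; rank 1, trace 1), so Q^10 = Q.

[[2, 1], [−2, −1]]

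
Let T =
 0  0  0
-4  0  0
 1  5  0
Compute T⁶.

[[0, 0, 0], [0, 0, 0], [0, 0, 0]]

T is strictly triangular, hence nilpotent: T³ = 0, so T⁶ = 0.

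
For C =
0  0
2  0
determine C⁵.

C is strictly triangular, hence nilpotent: C² = 0, so C⁵ = 0.

[[0, 0], [0, 0]]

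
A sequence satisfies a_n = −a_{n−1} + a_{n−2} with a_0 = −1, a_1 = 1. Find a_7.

With companion matrix C = [[−1, 1], [1, 0]], [a_n, a_{n−1}]ᵀ = C·[a_{n−1}, a_{n−2}]ᵀ, so [a_7, a_6]ᵀ = C⁶·[a_1, a_0]ᵀ.
C⁶ = [[13, −8], [−8, 5]], giving [a_7, a_6]ᵀ = [[21], [−13]].

21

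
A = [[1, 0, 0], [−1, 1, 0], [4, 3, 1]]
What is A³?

[[1, 0, 0], [−3, 1, 0], [3, 9, 1]]

A = I + N where N = [[0, 0, 0], [−1, 0, 0], [4, 3, 0]] is strictly lower-triangular, so N³ = 0.
(I + N)³ = I + 3·N + 3·N² = [[1, 0, 0], [−3, 1, 0], [3, 9, 1]].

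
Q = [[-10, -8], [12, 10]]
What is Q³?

[[-40, -32], [48, 40]]

tr Q = 0 and det Q = -4, so the characteristic polynomial is λ² − (0)λ + (-4) with roots 2 and -2.
Eigenvectors give P = [[-2, 1], [3, -1]] with P⁻¹ = [[1, 1], [3, 2]], and Q = P·diag(2, -2)·P⁻¹.
Then Q³ = P·diag(8, -8)·P⁻¹ = [[-16, -8], [24, 8]] · [[1, 1], [3, 2]] = [[-40, -32], [48, 40]].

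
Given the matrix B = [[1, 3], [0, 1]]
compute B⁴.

B = I + N where N = [[0, 3], [0, 0]] is strictly upper-triangular, so N² = 0.
(I + N)⁴ = I + 4·N = [[1, 12], [0, 1]].

[[1, 12], [0, 1]]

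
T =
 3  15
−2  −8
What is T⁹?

tr T = −5 and det T = 6, so the characteristic polynomial is λ² − (−5)λ + (6) with roots −2 and −3.
Eigenvectors give P = [[−3, −5], [1, 2]] with P⁻¹ = [[−2, −5], [1, 3]], and T = P·diag(−2, −3)·P⁻¹.
Then T⁹ = P·diag(−512, −19683)·P⁻¹ = [[1536, 98415], [−512, −39366]] · [[−2, −5], [1, 3]] = [[95343, 287565], [−38342, −115538]].

[[95343, 287565], [−38342, −115538]]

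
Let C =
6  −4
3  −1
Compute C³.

tr C = 5 and det C = 6, so the characteristic polynomial is λ² − (5)λ + (6) with roots 3 and 2.
Eigenvectors give P = [[4, 1], [3, 1]] with P⁻¹ = [[1, −1], [−3, 4]], and C = P·diag(3, 2)·P⁻¹.
Then C³ = P·diag(27, 8)·P⁻¹ = [[108, 8], [81, 8]] · [[1, −1], [−3, 4]] = [[84, −76], [57, −49]].

[[84, −76], [57, −49]]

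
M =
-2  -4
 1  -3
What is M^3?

M^2 = [[0, 20], [-5, 5]]
M^3 = [[20, -60], [15, 5]]

[[20, -60], [15, 5]]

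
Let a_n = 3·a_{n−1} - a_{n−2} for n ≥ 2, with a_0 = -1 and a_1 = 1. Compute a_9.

3571

With companion matrix M = [[3, -1], [1, 0]], [a_n, a_{n−1}]ᵀ = M·[a_{n−1}, a_{n−2}]ᵀ, so [a_9, a_8]ᵀ = M⁸·[a_1, a_0]ᵀ.
M⁸ = [[2584, -987], [987, -377]], giving [a_9, a_8]ᵀ = [[3571], [1364]].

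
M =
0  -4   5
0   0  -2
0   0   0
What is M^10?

M is strictly triangular, hence nilpotent: M^3 = 0, so M^10 = 0.

[[0, 0, 0], [0, 0, 0], [0, 0, 0]]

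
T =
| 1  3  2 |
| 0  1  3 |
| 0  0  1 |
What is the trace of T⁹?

3

T = I + N where N = [[0, 3, 2], [0, 0, 3], [0, 0, 0]] is strictly upper-triangular, so N³ = 0.
(I + N)⁹ = I + 9·N + 36·N² = [[1, 27, 342], [0, 1, 27], [0, 0, 1]].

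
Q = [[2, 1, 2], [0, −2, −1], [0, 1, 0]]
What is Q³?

[[8, 3, 6], [0, −4, −3], [0, 3, 2]]

Q² = [[4, 2, 3], [0, 3, 2], [0, −2, −1]]
Q³ = [[8, 3, 6], [0, −4, −3], [0, 3, 2]]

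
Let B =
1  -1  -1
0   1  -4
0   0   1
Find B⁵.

B = I + N where N = [[0, -1, -1], [0, 0, -4], [0, 0, 0]] is strictly upper-triangular, so N³ = 0.
(I + N)⁵ = I + 5·N + 10·N² = [[1, -5, 35], [0, 1, -20], [0, 0, 1]].

[[1, -5, 35], [0, 1, -20], [0, 0, 1]]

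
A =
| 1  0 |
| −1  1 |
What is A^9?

A = I + N where N = [[0, 0], [−1, 0]] is strictly lower-triangular, so N^2 = 0.
(I + N)^9 = I + 9·N = [[1, 0], [−9, 1]].

[[1, 0], [−9, 1]]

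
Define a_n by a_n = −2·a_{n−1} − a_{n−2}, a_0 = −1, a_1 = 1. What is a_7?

1

With companion matrix M = [[−2, −1], [1, 0]], [a_n, a_{n−1}]ᵀ = M·[a_{n−1}, a_{n−2}]ᵀ, so [a_7, a_6]ᵀ = M⁶·[a_1, a_0]ᵀ.
M⁶ = [[7, 6], [−6, −5]], giving [a_7, a_6]ᵀ = [[1], [−1]].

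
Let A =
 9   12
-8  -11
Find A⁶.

tr A = -2 and det A = -3, so the characteristic polynomial is λ² − (-2)λ + (-3) with roots -3 and 1.
Eigenvectors give P = [[-1, 3], [1, -2]] with P⁻¹ = [[2, 3], [1, 1]], and A = P·diag(-3, 1)·P⁻¹.
Then A⁶ = P·diag(729, 1)·P⁻¹ = [[-729, 3], [729, -2]] · [[2, 3], [1, 1]] = [[-1455, -2184], [1456, 2185]].

[[-1455, -2184], [1456, 2185]]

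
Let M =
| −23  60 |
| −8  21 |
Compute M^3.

[[−167, 420], [−56, 141]]

tr M = −2 and det M = −3, so the characteristic polynomial is λ² − (−2)λ + (−3) with roots −3 and 1.
Eigenvectors give P = [[3, −5], [1, −2]] with P⁻¹ = [[2, −5], [1, −3]], and M = P·diag(−3, 1)·P⁻¹.
Then M^3 = P·diag(−27, 1)·P⁻¹ = [[−81, −5], [−27, −2]] · [[2, −5], [1, −3]] = [[−167, 420], [−56, 141]].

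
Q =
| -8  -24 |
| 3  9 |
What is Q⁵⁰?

Q² = Q (a projection; rank 1, trace 1), so Q⁵⁰ = Q.

[[-8, -24], [3, 9]]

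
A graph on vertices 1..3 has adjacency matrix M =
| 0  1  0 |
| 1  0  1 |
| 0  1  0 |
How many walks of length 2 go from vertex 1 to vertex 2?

The number of length-2 walks from vertex 1 to vertex 2 is entry (1,2) of M², where M is the adjacency matrix.
M² = [[1, 0, 1], [0, 2, 0], [1, 0, 1]]

0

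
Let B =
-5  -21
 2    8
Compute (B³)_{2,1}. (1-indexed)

tr B = 3 and det B = 2, so the characteristic polynomial is λ² − (3)λ + (2) with roots 2 and 1.
Eigenvectors give P = [[-3, 7], [1, -2]] with P⁻¹ = [[2, 7], [1, 3]], and B = P·diag(2, 1)·P⁻¹.
Then B³ = P·diag(8, 1)·P⁻¹ = [[-24, 7], [8, -2]] · [[2, 7], [1, 3]] = [[-41, -147], [14, 50]].

14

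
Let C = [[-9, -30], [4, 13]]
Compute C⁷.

tr C = 4 and det C = 3, so the characteristic polynomial is λ² − (4)λ + (3) with roots 1 and 3.
Eigenvectors give P = [[-3, 5], [1, -2]] with P⁻¹ = [[-2, -5], [-1, -3]], and C = P·diag(1, 3)·P⁻¹.
Then C⁷ = P·diag(1, 2187)·P⁻¹ = [[-3, 10935], [1, -4374]] · [[-2, -5], [-1, -3]] = [[-10929, -32790], [4372, 13117]].

[[-10929, -32790], [4372, 13117]]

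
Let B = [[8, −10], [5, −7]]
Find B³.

tr B = 1 and det B = −6, so the characteristic polynomial is λ² − (1)λ + (−6) with roots −2 and 3.
Eigenvectors give P = [[1, 2], [1, 1]] with P⁻¹ = [[−1, 2], [1, −1]], and B = P·diag(−2, 3)·P⁻¹.
Then B³ = P·diag(−8, 27)·P⁻¹ = [[−8, 54], [−8, 27]] · [[−1, 2], [1, −1]] = [[62, −70], [35, −43]].

[[62, −70], [35, −43]]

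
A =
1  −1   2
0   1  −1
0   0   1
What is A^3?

[[1, −3, 9], [0, 1, −3], [0, 0, 1]]

A = I + N where N = [[0, −1, 2], [0, 0, −1], [0, 0, 0]] is strictly upper-triangular, so N^3 = 0.
(I + N)^3 = I + 3·N + 3·N^2 = [[1, −3, 9], [0, 1, −3], [0, 0, 1]].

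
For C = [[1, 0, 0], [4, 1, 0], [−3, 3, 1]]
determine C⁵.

C = I + N where N = [[0, 0, 0], [4, 0, 0], [−3, 3, 0]] is strictly lower-triangular, so N³ = 0.
(I + N)⁵ = I + 5·N + 10·N² = [[1, 0, 0], [20, 1, 0], [105, 15, 1]].

[[1, 0, 0], [20, 1, 0], [105, 15, 1]]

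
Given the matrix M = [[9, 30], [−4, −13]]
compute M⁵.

[[1209, 3630], [−484, −1453]]

tr M = −4 and det M = 3, so the characteristic polynomial is λ² − (−4)λ + (3) with roots −1 and −3.
Eigenvectors give P = [[−3, −5], [1, 2]] with P⁻¹ = [[−2, −5], [1, 3]], and M = P·diag(−1, −3)·P⁻¹.
Then M⁵ = P·diag(−1, −243)·P⁻¹ = [[3, 1215], [−1, −486]] · [[−2, −5], [1, 3]] = [[1209, 3630], [−484, −1453]].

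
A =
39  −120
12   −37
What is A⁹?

tr A = 2 and det A = −3, so the characteristic polynomial is λ² − (2)λ + (−3) with roots −1 and 3.
Eigenvectors give P = [[−3, 10], [−1, 3]] with P⁻¹ = [[3, −10], [1, −3]], and A = P·diag(−1, 3)·P⁻¹.
Then A⁹ = P·diag(−1, 19683)·P⁻¹ = [[3, 196830], [1, 59049]] · [[3, −10], [1, −3]] = [[196839, −590520], [59052, −177157]].

[[196839, −590520], [59052, −177157]]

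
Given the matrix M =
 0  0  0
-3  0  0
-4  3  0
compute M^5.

M is strictly triangular, hence nilpotent: M^3 = 0, so M^5 = 0.

[[0, 0, 0], [0, 0, 0], [0, 0, 0]]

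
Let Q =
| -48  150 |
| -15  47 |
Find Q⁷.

tr Q = -1 and det Q = -6, so the characteristic polynomial is λ² − (-1)λ + (-6) with roots 2 and -3.
Eigenvectors give P = [[3, 10], [1, 3]] with P⁻¹ = [[-3, 10], [1, -3]], and Q = P·diag(2, -3)·P⁻¹.
Then Q⁷ = P·diag(128, -2187)·P⁻¹ = [[384, -21870], [128, -6561]] · [[-3, 10], [1, -3]] = [[-23022, 69450], [-6945, 20963]].

[[-23022, 69450], [-6945, 20963]]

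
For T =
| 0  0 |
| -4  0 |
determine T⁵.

[[0, 0], [0, 0]]

T is strictly triangular, hence nilpotent: T² = 0, so T⁵ = 0.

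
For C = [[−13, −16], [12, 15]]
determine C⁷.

tr C = 2 and det C = −3, so the characteristic polynomial is λ² − (2)λ + (−3) with roots −1 and 3.
Eigenvectors give P = [[4, −1], [−3, 1]] with P⁻¹ = [[1, 1], [3, 4]], and C = P·diag(−1, 3)·P⁻¹.
Then C⁷ = P·diag(−1, 2187)·P⁻¹ = [[−4, −2187], [3, 2187]] · [[1, 1], [3, 4]] = [[−6565, −8752], [6564, 8751]].

[[−6565, −8752], [6564, 8751]]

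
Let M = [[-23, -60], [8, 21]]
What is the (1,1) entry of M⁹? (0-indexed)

tr M = -2 and det M = -3, so the characteristic polynomial is λ² − (-2)λ + (-3) with roots 1 and -3.
Eigenvectors give P = [[5, -3], [-2, 1]] with P⁻¹ = [[-1, -3], [-2, -5]], and M = P·diag(1, -3)·P⁻¹.
Then M⁹ = P·diag(1, -19683)·P⁻¹ = [[5, 59049], [-2, -19683]] · [[-1, -3], [-2, -5]] = [[-118103, -295260], [39368, 98421]].

98421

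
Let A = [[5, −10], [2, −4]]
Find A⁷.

[[5, −10], [2, −4]]

A² = A (a projection; rank 1, trace 1), so A⁷ = A.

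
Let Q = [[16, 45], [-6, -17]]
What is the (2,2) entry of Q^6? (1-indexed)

tr Q = -1 and det Q = -2, so the characteristic polynomial is λ² − (-1)λ + (-2) with roots -2 and 1.
Eigenvectors give P = [[-5, -3], [2, 1]] with P⁻¹ = [[1, 3], [-2, -5]], and Q = P·diag(-2, 1)·P⁻¹.
Then Q^6 = P·diag(64, 1)·P⁻¹ = [[-320, -3], [128, 1]] · [[1, 3], [-2, -5]] = [[-314, -945], [126, 379]].

379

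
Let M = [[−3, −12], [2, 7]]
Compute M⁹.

[[−39363, −118092], [19682, 59047]]

tr M = 4 and det M = 3, so the characteristic polynomial is λ² − (4)λ + (3) with roots 1 and 3.
Eigenvectors give P = [[3, −2], [−1, 1]] with P⁻¹ = [[1, 2], [1, 3]], and M = P·diag(1, 3)·P⁻¹.
Then M⁹ = P·diag(1, 19683)·P⁻¹ = [[3, −39366], [−1, 19683]] · [[1, 2], [1, 3]] = [[−39363, −118092], [19682, 59047]].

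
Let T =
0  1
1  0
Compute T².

[[1, 0], [0, 1]]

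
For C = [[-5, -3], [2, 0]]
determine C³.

[[-65, -57], [38, 30]]

tr C = -5 and det C = 6, so the characteristic polynomial is λ² − (-5)λ + (6) with roots -3 and -2.
Eigenvectors give P = [[3, -1], [-2, 1]] with P⁻¹ = [[1, 1], [2, 3]], and C = P·diag(-3, -2)·P⁻¹.
Then C³ = P·diag(-27, -8)·P⁻¹ = [[-81, 8], [54, -8]] · [[1, 1], [2, 3]] = [[-65, -57], [38, 30]].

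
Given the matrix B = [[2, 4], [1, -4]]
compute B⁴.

B² = [[8, -8], [-2, 20]]
B³ = [[8, 64], [16, -88]]
B⁴ = [[80, -224], [-56, 416]]

[[80, -224], [-56, 416]]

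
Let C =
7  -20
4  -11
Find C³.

[[103, -260], [52, -131]]

tr C = -4 and det C = 3, so the characteristic polynomial is λ² − (-4)λ + (3) with roots -3 and -1.
Eigenvectors give P = [[2, 5], [1, 2]] with P⁻¹ = [[-2, 5], [1, -2]], and C = P·diag(-3, -1)·P⁻¹.
Then C³ = P·diag(-27, -1)·P⁻¹ = [[-54, -5], [-27, -2]] · [[-2, 5], [1, -2]] = [[103, -260], [52, -131]].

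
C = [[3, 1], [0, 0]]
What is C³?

[[27, 9], [0, 0]]

C² = [[9, 3], [0, 0]]
C³ = [[27, 9], [0, 0]]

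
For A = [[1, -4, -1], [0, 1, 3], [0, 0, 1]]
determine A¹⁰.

[[1, -40, -550], [0, 1, 30], [0, 0, 1]]

A = I + N where N = [[0, -4, -1], [0, 0, 3], [0, 0, 0]] is strictly upper-triangular, so N³ = 0.
(I + N)¹⁰ = I + 10·N + 45·N² = [[1, -40, -550], [0, 1, 30], [0, 0, 1]].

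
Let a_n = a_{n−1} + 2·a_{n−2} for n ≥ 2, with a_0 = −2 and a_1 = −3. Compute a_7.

−213

With companion matrix C = [[1, 2], [1, 0]], [a_n, a_{n−1}]ᵀ = C·[a_{n−1}, a_{n−2}]ᵀ, so [a_7, a_6]ᵀ = C⁶·[a_1, a_0]ᵀ.
C⁶ = [[43, 42], [21, 22]], giving [a_7, a_6]ᵀ = [[−213], [−107]].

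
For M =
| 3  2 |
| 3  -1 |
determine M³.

[[57, 26], [39, 5]]

M² = [[15, 4], [6, 7]]
M³ = [[57, 26], [39, 5]]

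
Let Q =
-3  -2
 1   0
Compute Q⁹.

tr Q = -3 and det Q = 2, so the characteristic polynomial is λ² − (-3)λ + (2) with roots -1 and -2.
Eigenvectors give P = [[-1, 2], [1, -1]] with P⁻¹ = [[1, 2], [1, 1]], and Q = P·diag(-1, -2)·P⁻¹.
Then Q⁹ = P·diag(-1, -512)·P⁻¹ = [[1, -1024], [-1, 512]] · [[1, 2], [1, 1]] = [[-1023, -1022], [511, 510]].

[[-1023, -1022], [511, 510]]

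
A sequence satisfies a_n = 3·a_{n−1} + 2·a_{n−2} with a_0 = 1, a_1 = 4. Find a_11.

1293962

With companion matrix C = [[3, 2], [1, 0]], [a_n, a_{n−1}]ᵀ = C·[a_{n−1}, a_{n−2}]ᵀ, so [a_11, a_10]ᵀ = C¹⁰·[a_1, a_0]ᵀ.
C¹⁰ = [[283667, 159294], [79647, 44726]], giving [a_11, a_10]ᵀ = [[1293962], [363314]].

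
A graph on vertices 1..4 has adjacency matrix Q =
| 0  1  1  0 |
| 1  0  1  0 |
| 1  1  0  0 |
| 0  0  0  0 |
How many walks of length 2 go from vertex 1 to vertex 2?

1

The number of length-2 walks from vertex 1 to vertex 2 is entry (1,2) of Q², where Q is the adjacency matrix.
Q² = [[2, 1, 1, 0], [1, 2, 1, 0], [1, 1, 2, 0], [0, 0, 0, 0]]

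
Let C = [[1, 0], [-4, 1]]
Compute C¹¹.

C = I + N where N = [[0, 0], [-4, 0]] is strictly lower-triangular, so N² = 0.
(I + N)¹¹ = I + 11·N = [[1, 0], [-44, 1]].

[[1, 0], [-44, 1]]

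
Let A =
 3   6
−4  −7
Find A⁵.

[[483, 726], [−484, −727]]

tr A = −4 and det A = 3, so the characteristic polynomial is λ² − (−4)λ + (3) with roots −3 and −1.
Eigenvectors give P = [[1, 3], [−1, −2]] with P⁻¹ = [[−2, −3], [1, 1]], and A = P·diag(−3, −1)·P⁻¹.
Then A⁵ = P·diag(−243, −1)·P⁻¹ = [[−243, −3], [243, 2]] · [[−2, −3], [1, 1]] = [[483, 726], [−484, −727]].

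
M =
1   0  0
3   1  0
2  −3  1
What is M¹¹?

M = I + N where N = [[0, 0, 0], [3, 0, 0], [2, −3, 0]] is strictly lower-triangular, so N³ = 0.
(I + N)¹¹ = I + 11·N + 55·N² = [[1, 0, 0], [33, 1, 0], [−473, −33, 1]].

[[1, 0, 0], [33, 1, 0], [−473, −33, 1]]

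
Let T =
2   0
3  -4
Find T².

[[4, 0], [-6, 16]]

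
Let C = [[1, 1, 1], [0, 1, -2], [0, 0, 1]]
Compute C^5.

C = I + N where N = [[0, 1, 1], [0, 0, -2], [0, 0, 0]] is strictly upper-triangular, so N^3 = 0.
(I + N)^5 = I + 5·N + 10·N^2 = [[1, 5, -15], [0, 1, -10], [0, 0, 1]].

[[1, 5, -15], [0, 1, -10], [0, 0, 1]]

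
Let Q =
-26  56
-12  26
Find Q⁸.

[[256, 0], [0, 256]]

tr Q = 0 and det Q = -4, so the characteristic polynomial is λ² − (0)λ + (-4) with roots -2 and 2.
Eigenvectors give P = [[7, -2], [3, -1]] with P⁻¹ = [[1, -2], [3, -7]], and Q = P·diag(-2, 2)·P⁻¹.
Then Q⁸ = P·diag(256, 256)·P⁻¹ = [[1792, -512], [768, -256]] · [[1, -2], [3, -7]] = [[256, 0], [0, 256]].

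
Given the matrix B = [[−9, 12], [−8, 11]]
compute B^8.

[[−13119, 19680], [−13120, 19681]]

tr B = 2 and det B = −3, so the characteristic polynomial is λ² − (2)λ + (−3) with roots −1 and 3.
Eigenvectors give P = [[3, 1], [2, 1]] with P⁻¹ = [[1, −1], [−2, 3]], and B = P·diag(−1, 3)·P⁻¹.
Then B^8 = P·diag(1, 6561)·P⁻¹ = [[3, 6561], [2, 6561]] · [[1, −1], [−2, 3]] = [[−13119, 19680], [−13120, 19681]].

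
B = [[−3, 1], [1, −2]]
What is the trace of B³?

B² = [[10, −5], [−5, 5]]
B³ = [[−35, 20], [20, −15]]

−50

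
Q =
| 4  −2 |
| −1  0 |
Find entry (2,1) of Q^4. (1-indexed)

Q^2 = [[18, −8], [−4, 2]]
Q^3 = [[80, −36], [−18, 8]]
Q^4 = [[356, −160], [−80, 36]]

−80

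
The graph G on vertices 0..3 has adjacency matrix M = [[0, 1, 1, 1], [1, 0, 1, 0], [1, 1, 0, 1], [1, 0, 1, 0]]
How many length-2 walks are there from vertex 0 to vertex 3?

1

The number of length-2 walks from vertex 0 to vertex 3 is entry (0,3) of M², where M is the adjacency matrix.
M² = [[3, 1, 2, 1], [1, 2, 1, 2], [2, 1, 3, 1], [1, 2, 1, 2]]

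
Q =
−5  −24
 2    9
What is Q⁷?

[[−6557, −26232], [2186, 8745]]

tr Q = 4 and det Q = 3, so the characteristic polynomial is λ² − (4)λ + (3) with roots 1 and 3.
Eigenvectors give P = [[4, −3], [−1, 1]] with P⁻¹ = [[1, 3], [1, 4]], and Q = P·diag(1, 3)·P⁻¹.
Then Q⁷ = P·diag(1, 2187)·P⁻¹ = [[4, −6561], [−1, 2187]] · [[1, 3], [1, 4]] = [[−6557, −26232], [2186, 8745]].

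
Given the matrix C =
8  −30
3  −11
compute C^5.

[[278, −930], [93, −311]]

tr C = −3 and det C = 2, so the characteristic polynomial is λ² − (−3)λ + (2) with roots −1 and −2.
Eigenvectors give P = [[10, 3], [3, 1]] with P⁻¹ = [[1, −3], [−3, 10]], and C = P·diag(−1, −2)·P⁻¹.
Then C^5 = P·diag(−1, −32)·P⁻¹ = [[−10, −96], [−3, −32]] · [[1, −3], [−3, 10]] = [[278, −930], [93, −311]].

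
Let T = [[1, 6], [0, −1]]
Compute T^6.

T² = I (check: tr T = 0 and det T = −1), so T^6 = I since 6 is even.

[[1, 0], [0, 1]]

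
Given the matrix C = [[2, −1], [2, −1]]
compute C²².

[[2, −1], [2, −1]]

C² = C (a projection; rank 1, trace 1), so C²² = C.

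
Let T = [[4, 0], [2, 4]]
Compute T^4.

[[256, 0], [512, 256]]

T^2 = [[16, 0], [16, 16]]
T^3 = [[64, 0], [96, 64]]
T^4 = [[256, 0], [512, 256]]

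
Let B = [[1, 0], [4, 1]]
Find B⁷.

[[1, 0], [28, 1]]

B = I + N where N = [[0, 0], [4, 0]] is strictly lower-triangular, so N² = 0.
(I + N)⁷ = I + 7·N = [[1, 0], [28, 1]].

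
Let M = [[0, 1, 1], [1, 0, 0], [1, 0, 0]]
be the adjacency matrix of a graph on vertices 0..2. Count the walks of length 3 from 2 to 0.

2

The number of length-3 walks from vertex 2 to vertex 0 is entry (2,0) of M^3, where M is the adjacency matrix.
M^2 = [[2, 0, 0], [0, 1, 1], [0, 1, 1]]
M^3 = [[0, 2, 2], [2, 0, 0], [2, 0, 0]]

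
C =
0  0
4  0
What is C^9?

C is strictly triangular, hence nilpotent: C^2 = 0, so C^9 = 0.

[[0, 0], [0, 0]]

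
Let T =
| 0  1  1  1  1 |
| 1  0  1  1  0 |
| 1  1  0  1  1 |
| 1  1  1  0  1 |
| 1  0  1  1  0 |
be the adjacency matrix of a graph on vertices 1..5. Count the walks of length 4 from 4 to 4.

The number of length-4 walks from vertex 4 to vertex 4 is entry (4,4) of T⁴, where T is the adjacency matrix.
T² = [[4, 2, 3, 3, 2], [2, 3, 2, 2, 3], [3, 2, 4, 3, 2], [3, 2, 3, 4, 2], [2, 3, 2, 2, 3]]
T³ = [[10, 10, 11, 11, 10], [10, 6, 10, 10, 6], [11, 10, 10, 11, 10], [11, 10, 11, 10, 10], [10, 6, 10, 10, 6]]
T⁴ = [[42, 32, 41, 41, 32], [32, 30, 32, 32, 30], [41, 32, 42, 41, 32], [41, 32, 41, 42, 32], [32, 30, 32, 32, 30]]

42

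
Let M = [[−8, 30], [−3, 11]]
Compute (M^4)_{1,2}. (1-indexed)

tr M = 3 and det M = 2, so the characteristic polynomial is λ² − (3)λ + (2) with roots 2 and 1.
Eigenvectors give P = [[3, 10], [1, 3]] with P⁻¹ = [[−3, 10], [1, −3]], and M = P·diag(2, 1)·P⁻¹.
Then M^4 = P·diag(16, 1)·P⁻¹ = [[48, 10], [16, 3]] · [[−3, 10], [1, −3]] = [[−134, 450], [−45, 151]].

450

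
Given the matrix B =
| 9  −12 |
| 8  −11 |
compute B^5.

tr B = −2 and det B = −3, so the characteristic polynomial is λ² − (−2)λ + (−3) with roots 1 and −3.
Eigenvectors give P = [[3, −1], [2, −1]] with P⁻¹ = [[1, −1], [2, −3]], and B = P·diag(1, −3)·P⁻¹.
Then B^5 = P·diag(1, −243)·P⁻¹ = [[3, 243], [2, 243]] · [[1, −1], [2, −3]] = [[489, −732], [488, −731]].

[[489, −732], [488, −731]]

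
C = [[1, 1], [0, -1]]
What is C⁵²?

C² = I (check: tr C = 0 and det C = -1), so C⁵² = I since 52 is even.

[[1, 0], [0, 1]]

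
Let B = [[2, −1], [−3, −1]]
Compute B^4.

[[52, −11], [−33, 19]]

B^2 = [[7, −1], [−3, 4]]
B^3 = [[17, −6], [−18, −1]]
B^4 = [[52, −11], [−33, 19]]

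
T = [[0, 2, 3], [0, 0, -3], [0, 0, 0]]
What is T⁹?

T is strictly triangular, hence nilpotent: T³ = 0, so T⁹ = 0.

[[0, 0, 0], [0, 0, 0], [0, 0, 0]]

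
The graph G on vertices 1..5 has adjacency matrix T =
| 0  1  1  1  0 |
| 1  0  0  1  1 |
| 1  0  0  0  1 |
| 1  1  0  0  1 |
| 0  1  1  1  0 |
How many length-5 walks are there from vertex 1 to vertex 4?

The number of length-5 walks from vertex 1 to vertex 4 is entry (1,4) of T⁵, where T is the adjacency matrix.
T² = [[3, 1, 0, 1, 3], [1, 3, 2, 2, 1], [0, 2, 2, 2, 0], [1, 2, 2, 3, 1], [3, 1, 0, 1, 3]]
T³ = [[2, 7, 6, 7, 2], [7, 4, 2, 5, 7], [6, 2, 0, 2, 6], [7, 5, 2, 4, 7], [2, 7, 6, 7, 2]]
T⁴ = [[20, 11, 4, 11, 20], [11, 19, 14, 18, 11], [4, 14, 12, 14, 4], [11, 18, 14, 19, 11], [20, 11, 4, 11, 20]]
T⁵ = [[26, 51, 40, 51, 26], [51, 40, 22, 41, 51], [40, 22, 8, 22, 40], [51, 41, 22, 40, 51], [26, 51, 40, 51, 26]]

51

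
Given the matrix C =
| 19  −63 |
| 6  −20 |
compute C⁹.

tr C = −1 and det C = −2, so the characteristic polynomial is λ² − (−1)λ + (−2) with roots 1 and −2.
Eigenvectors give P = [[7, 3], [2, 1]] with P⁻¹ = [[1, −3], [−2, 7]], and C = P·diag(1, −2)·P⁻¹.
Then C⁹ = P·diag(1, −512)·P⁻¹ = [[7, −1536], [2, −512]] · [[1, −3], [−2, 7]] = [[3079, −10773], [1026, −3590]].

[[3079, −10773], [1026, −3590]]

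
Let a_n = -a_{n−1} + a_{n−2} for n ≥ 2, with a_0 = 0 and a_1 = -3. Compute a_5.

-15

With companion matrix M = [[-1, 1], [1, 0]], [a_n, a_{n−1}]ᵀ = M·[a_{n−1}, a_{n−2}]ᵀ, so [a_5, a_4]ᵀ = M^4·[a_1, a_0]ᵀ.
M^4 = [[5, -3], [-3, 2]], giving [a_5, a_4]ᵀ = [[-15], [9]].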